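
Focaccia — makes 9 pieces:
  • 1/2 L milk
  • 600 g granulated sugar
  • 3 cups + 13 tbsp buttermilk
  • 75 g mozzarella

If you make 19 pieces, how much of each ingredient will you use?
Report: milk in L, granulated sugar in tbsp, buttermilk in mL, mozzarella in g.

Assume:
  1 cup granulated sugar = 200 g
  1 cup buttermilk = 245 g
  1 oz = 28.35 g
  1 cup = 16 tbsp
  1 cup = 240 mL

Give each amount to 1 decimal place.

milk: 1.1 L; granulated sugar: 101.3 tbsp; buttermilk: 1931.7 mL; mozzarella: 158.3 g

Scaling factor: 19/9.
milk: 0.5 L × 19/9 ≈ 1.1 L
granulated sugar: 600 g × 19/9 ÷ 200 g/cup × 16 tbsp/cup ≈ 101.3 tbsp
buttermilk: (3 cup + 13 tbsp = 3.8125 cup) × 19/9 × 240 mL/cup ≈ 1931.7 mL
mozzarella: 75 g × 19/9 ≈ 158.3 g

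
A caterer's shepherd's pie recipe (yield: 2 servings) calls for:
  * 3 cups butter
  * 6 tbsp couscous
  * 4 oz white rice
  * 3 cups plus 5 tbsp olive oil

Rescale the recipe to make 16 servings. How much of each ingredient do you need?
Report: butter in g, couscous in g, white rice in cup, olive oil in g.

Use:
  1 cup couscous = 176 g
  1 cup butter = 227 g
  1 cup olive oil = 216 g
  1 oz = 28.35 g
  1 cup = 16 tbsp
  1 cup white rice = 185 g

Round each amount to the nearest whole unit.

butter: 5448 g; couscous: 528 g; white rice: 5 cup; olive oil: 5724 g

Scaling factor: 16/2 = 8.
butter: 3 cup × 8 × 227 g/cup = 5448 g
couscous: 6 tbsp × 8 ÷ 16 tbsp/cup × 176 g/cup = 528 g
white rice: 4 oz × 8 × 28.35 g/oz ÷ 185 g/cup ≈ 5 cup
olive oil: (3 cup + 5 tbsp = 3.3125 cup) × 8 × 216 g/cup = 5724 g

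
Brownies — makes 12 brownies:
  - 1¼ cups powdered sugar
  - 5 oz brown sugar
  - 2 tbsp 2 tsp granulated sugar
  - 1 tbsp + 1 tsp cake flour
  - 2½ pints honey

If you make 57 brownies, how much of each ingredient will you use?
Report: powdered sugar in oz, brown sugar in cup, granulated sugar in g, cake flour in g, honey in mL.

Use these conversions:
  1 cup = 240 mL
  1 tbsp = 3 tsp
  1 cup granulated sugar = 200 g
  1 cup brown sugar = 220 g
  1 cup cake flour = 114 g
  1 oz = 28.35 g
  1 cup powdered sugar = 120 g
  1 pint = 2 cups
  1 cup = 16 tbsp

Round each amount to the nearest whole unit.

powdered sugar: 25 oz; brown sugar: 3 cup; granulated sugar: 158 g; cake flour: 45 g; honey: 5700 mL

Scaling factor: 57/12 = 19/4 = 4.75.
powdered sugar: 1.25 cup × 19/4 × 120 g/cup ÷ 28.35 g/oz ≈ 25 oz
brown sugar: 5 oz × 19/4 × 28.35 g/oz ÷ 220 g/cup ≈ 3 cup
granulated sugar: (2 tbsp + 2 tsp = 8/3 tbsp) × 19/4 ÷ 16 tbsp/cup × 200 g/cup ≈ 158 g
cake flour: (1 tbsp + 1 tsp = 4/3 tbsp) × 19/4 ÷ 16 tbsp/cup × 114 g/cup ≈ 45 g
honey: 2.5 pint × 19/4 × 2 cup/pint × 240 mL/cup = 5700 mL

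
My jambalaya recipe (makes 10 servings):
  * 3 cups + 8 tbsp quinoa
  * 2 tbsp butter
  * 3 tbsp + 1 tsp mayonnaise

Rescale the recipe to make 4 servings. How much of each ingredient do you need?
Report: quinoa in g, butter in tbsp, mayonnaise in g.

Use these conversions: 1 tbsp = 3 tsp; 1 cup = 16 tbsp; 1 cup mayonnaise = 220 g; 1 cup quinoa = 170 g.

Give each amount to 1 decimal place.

quinoa: 238.0 g; butter: 0.8 tbsp; mayonnaise: 18.3 g

Scaling factor: 4/10 = 2/5 = 0.4.
quinoa: (3 cup + 8 tbsp = 3.5 cup) × 2/5 × 170 g/cup = 238.0 g
butter: 2 tbsp × 2/5 = 0.8 tbsp
mayonnaise: (3 tbsp + 1 tsp = 10/3 tbsp) × 2/5 ÷ 16 tbsp/cup × 220 g/cup ≈ 18.3 g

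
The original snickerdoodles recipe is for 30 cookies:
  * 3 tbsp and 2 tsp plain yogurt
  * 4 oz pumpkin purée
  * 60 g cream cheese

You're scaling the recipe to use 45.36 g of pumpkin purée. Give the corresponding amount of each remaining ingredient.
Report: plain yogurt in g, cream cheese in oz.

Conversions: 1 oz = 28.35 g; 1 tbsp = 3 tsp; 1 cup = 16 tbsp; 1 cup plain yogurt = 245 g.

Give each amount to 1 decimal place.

The original recipe has 113.4 g of pumpkin purée, so the scaling factor is 45.36 ÷ 113.4 = 2/5 = 0.4.
plain yogurt: (3 tbsp + 2 tsp = 11/3 tbsp) × 2/5 ÷ 16 tbsp/cup × 245 g/cup ≈ 22.5 g
cream cheese: 60 g × 2/5 ÷ 28.35 g/oz ≈ 0.8 oz

plain yogurt: 22.5 g; cream cheese: 0.8 oz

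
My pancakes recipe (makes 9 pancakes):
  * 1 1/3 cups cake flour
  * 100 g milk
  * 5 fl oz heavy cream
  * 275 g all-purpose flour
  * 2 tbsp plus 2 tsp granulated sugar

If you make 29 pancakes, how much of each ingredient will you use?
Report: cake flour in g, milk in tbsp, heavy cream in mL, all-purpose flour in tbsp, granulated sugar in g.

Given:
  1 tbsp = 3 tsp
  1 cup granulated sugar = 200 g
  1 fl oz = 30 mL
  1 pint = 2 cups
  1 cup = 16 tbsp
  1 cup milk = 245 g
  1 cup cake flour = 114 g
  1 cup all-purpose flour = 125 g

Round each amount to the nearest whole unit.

Scaling factor: 29/9.
cake flour: 4/3 cup × 29/9 × 114 g/cup ≈ 490 g
milk: 100 g × 29/9 ÷ 245 g/cup × 16 tbsp/cup ≈ 21 tbsp
heavy cream: 5 fl oz × 29/9 × 30 mL/fl oz ≈ 483 mL
all-purpose flour: 275 g × 29/9 ÷ 125 g/cup × 16 tbsp/cup ≈ 113 tbsp
granulated sugar: (2 tbsp + 2 tsp = 8/3 tbsp) × 29/9 ÷ 16 tbsp/cup × 200 g/cup ≈ 107 g

cake flour: 490 g; milk: 21 tbsp; heavy cream: 483 mL; all-purpose flour: 113 tbsp; granulated sugar: 107 g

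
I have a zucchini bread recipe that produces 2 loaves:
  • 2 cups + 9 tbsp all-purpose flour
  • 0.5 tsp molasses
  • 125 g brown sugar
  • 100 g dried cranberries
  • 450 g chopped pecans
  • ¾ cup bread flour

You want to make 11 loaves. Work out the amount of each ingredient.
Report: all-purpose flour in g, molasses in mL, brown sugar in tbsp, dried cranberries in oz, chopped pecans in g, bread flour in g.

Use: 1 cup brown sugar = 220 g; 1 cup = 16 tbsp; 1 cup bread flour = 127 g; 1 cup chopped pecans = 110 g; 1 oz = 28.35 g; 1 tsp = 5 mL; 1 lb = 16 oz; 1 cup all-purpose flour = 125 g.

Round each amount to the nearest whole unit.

Scaling factor: 11/2 = 5.5.
all-purpose flour: (2 cup + 9 tbsp = 2.5625 cup) × 11/2 × 125 g/cup ≈ 1762 g
molasses: 0.5 tsp × 11/2 × 5 mL/tsp ≈ 14 mL
brown sugar: 125 g × 11/2 ÷ 220 g/cup × 16 tbsp/cup = 50 tbsp
dried cranberries: 100 g × 11/2 ÷ 28.35 g/oz ≈ 19 oz
chopped pecans: 450 g × 11/2 = 2475 g
bread flour: 0.75 cup × 11/2 × 127 g/cup ≈ 524 g

all-purpose flour: 1762 g; molasses: 14 mL; brown sugar: 50 tbsp; dried cranberries: 19 oz; chopped pecans: 2475 g; bread flour: 524 g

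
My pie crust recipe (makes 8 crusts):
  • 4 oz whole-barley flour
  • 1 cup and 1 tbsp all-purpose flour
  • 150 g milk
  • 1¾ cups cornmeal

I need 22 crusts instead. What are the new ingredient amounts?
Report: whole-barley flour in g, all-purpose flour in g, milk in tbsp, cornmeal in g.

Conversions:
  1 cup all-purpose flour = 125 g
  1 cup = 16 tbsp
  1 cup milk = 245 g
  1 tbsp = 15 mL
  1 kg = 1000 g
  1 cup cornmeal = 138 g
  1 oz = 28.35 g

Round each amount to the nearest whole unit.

Scaling factor: 22/8 = 11/4 = 2.75.
whole-barley flour: 4 oz × 11/4 × 28.35 g/oz ≈ 312 g
all-purpose flour: (1 cup + 1 tbsp = 1.0625 cup) × 11/4 × 125 g/cup ≈ 365 g
milk: 150 g × 11/4 ÷ 245 g/cup × 16 tbsp/cup ≈ 27 tbsp
cornmeal: 1.75 cup × 11/4 × 138 g/cup ≈ 664 g

whole-barley flour: 312 g; all-purpose flour: 365 g; milk: 27 tbsp; cornmeal: 664 g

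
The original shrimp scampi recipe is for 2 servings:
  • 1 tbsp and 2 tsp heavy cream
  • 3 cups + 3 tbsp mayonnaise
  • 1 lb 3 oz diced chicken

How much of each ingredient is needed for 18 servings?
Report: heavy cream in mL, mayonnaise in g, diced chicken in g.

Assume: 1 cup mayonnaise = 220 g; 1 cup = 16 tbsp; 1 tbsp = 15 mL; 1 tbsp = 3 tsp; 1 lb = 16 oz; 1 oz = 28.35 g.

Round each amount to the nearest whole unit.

Scaling factor: 18/2 = 9.
heavy cream: (1 tbsp + 2 tsp = 5/3 tbsp) × 9 × 15 mL/tbsp = 225 mL
mayonnaise: (3 cup + 3 tbsp = 3.1875 cup) × 9 × 220 g/cup ≈ 6311 g
diced chicken: (1 lb + 3 oz = 1.1875 lb) × 9 × 16 oz/lb × 28.35 g/oz ≈ 4848 g

heavy cream: 225 mL; mayonnaise: 6311 g; diced chicken: 4848 g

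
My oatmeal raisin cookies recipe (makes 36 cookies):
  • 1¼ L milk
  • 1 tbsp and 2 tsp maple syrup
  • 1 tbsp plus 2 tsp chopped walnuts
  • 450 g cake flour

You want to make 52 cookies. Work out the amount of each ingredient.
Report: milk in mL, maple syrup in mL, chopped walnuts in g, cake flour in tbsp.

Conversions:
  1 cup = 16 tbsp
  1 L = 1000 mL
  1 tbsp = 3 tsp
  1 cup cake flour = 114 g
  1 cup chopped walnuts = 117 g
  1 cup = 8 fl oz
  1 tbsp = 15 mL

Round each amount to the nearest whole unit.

Scaling factor: 52/36 = 13/9.
milk: 1.25 L × 13/9 × 1000 mL/L ≈ 1806 mL
maple syrup: (1 tbsp + 2 tsp = 5/3 tbsp) × 13/9 × 15 mL/tbsp ≈ 36 mL
chopped walnuts: (1 tbsp + 2 tsp = 5/3 tbsp) × 13/9 ÷ 16 tbsp/cup × 117 g/cup ≈ 18 g
cake flour: 450 g × 13/9 ÷ 114 g/cup × 16 tbsp/cup ≈ 91 tbsp

milk: 1806 mL; maple syrup: 36 mL; chopped walnuts: 18 g; cake flour: 91 tbsp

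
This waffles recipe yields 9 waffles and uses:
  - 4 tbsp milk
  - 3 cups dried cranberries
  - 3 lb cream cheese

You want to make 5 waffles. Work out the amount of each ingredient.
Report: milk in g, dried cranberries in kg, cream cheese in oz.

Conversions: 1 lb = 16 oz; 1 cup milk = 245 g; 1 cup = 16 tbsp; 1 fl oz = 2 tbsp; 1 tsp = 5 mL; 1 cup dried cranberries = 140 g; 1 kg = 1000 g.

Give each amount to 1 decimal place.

Scaling factor: 5/9.
milk: 4 tbsp × 5/9 ÷ 16 tbsp/cup × 245 g/cup ≈ 34.0 g
dried cranberries: 3 cup × 5/9 × 140 g/cup ÷ 1000 g/kg ≈ 0.2 kg
cream cheese: 3 lb × 5/9 × 16 oz/lb ≈ 26.7 oz

milk: 34.0 g; dried cranberries: 0.2 kg; cream cheese: 26.7 oz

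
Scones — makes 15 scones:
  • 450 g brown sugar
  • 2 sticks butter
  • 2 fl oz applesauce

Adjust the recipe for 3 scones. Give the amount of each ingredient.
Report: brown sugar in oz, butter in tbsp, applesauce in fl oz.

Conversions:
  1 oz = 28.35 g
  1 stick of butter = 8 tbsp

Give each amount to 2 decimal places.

brown sugar: 3.17 oz; butter: 3.20 tbsp; applesauce: 0.40 fl oz

Scaling factor: 3/15 = 1/5 = 0.2.
brown sugar: 450 g × 1/5 ÷ 28.35 g/oz ≈ 3.17 oz
butter: 2 stick × 1/5 × 8 tbsp/stick = 3.20 tbsp
applesauce: 2 fl oz × 1/5 = 0.40 fl oz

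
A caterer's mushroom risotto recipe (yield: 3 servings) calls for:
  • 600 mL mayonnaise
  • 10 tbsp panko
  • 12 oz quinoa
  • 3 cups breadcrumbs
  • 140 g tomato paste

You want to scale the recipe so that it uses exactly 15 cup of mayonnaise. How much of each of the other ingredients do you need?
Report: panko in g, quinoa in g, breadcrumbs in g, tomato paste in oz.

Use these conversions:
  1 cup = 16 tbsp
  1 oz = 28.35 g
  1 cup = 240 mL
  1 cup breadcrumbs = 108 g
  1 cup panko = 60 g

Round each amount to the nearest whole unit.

The original recipe has 2.5 cup of mayonnaise, so the scaling factor is 15 ÷ 2.5 = 6.
panko: 10 tbsp × 6 ÷ 16 tbsp/cup × 60 g/cup = 225 g
quinoa: 12 oz × 6 × 28.35 g/oz ≈ 2041 g
breadcrumbs: 3 cup × 6 × 108 g/cup = 1944 g
tomato paste: 140 g × 6 ÷ 28.35 g/oz ≈ 30 oz

panko: 225 g; quinoa: 2041 g; breadcrumbs: 1944 g; tomato paste: 30 oz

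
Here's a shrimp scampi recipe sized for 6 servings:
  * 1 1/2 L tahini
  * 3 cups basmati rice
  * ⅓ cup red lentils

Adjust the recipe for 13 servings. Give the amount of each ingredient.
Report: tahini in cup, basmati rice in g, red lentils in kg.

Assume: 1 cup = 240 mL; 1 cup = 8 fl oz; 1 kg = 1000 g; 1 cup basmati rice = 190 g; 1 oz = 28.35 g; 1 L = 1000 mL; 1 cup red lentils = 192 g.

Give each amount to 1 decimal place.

tahini: 13.5 cup; basmati rice: 1235.0 g; red lentils: 0.1 kg

Scaling factor: 13/6.
tahini: 1.5 L × 13/6 × 1000 mL/L ÷ 240 mL/cup ≈ 13.5 cup
basmati rice: 3 cup × 13/6 × 190 g/cup = 1235.0 g
red lentils: 1/3 cup × 13/6 × 192 g/cup ÷ 1000 g/kg ≈ 0.1 kg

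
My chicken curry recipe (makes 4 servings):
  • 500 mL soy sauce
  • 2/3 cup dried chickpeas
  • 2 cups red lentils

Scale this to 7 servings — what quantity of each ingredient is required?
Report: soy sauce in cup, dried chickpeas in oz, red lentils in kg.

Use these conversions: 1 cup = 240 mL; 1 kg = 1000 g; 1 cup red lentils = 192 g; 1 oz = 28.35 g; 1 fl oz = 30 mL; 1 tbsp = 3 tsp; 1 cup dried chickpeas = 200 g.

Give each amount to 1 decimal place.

Scaling factor: 7/4 = 1.75.
soy sauce: 500 mL × 7/4 ÷ 240 mL/cup ≈ 3.6 cup
dried chickpeas: 2/3 cup × 7/4 × 200 g/cup ÷ 28.35 g/oz ≈ 8.2 oz
red lentils: 2 cup × 7/4 × 192 g/cup ÷ 1000 g/kg ≈ 0.7 kg

soy sauce: 3.6 cup; dried chickpeas: 8.2 oz; red lentils: 0.7 kg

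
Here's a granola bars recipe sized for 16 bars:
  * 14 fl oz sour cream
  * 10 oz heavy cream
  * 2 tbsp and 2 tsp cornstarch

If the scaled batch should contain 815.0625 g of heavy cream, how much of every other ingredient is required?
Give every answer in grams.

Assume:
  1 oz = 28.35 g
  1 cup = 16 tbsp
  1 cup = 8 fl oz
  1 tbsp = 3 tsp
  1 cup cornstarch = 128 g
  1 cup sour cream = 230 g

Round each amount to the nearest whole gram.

The original recipe has 283.5 g of heavy cream, so the scaling factor is 815.0625 ÷ 283.5 = 23/8 = 2.875.
sour cream: 14 fl oz × 23/8 ÷ 8 fl oz/cup × 230 g/cup ≈ 1157 g
cornstarch: (2 tbsp + 2 tsp = 8/3 tbsp) × 23/8 ÷ 16 tbsp/cup × 128 g/cup ≈ 61 g

sour cream: 1157 g; cornstarch: 61 g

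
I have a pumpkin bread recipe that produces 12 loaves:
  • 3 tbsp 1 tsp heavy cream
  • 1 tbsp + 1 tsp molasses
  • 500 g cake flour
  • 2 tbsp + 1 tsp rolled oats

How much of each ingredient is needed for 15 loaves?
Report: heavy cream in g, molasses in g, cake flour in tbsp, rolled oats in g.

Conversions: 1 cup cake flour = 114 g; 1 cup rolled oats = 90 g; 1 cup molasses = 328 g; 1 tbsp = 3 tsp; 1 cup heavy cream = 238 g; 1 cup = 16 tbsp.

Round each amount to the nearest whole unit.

heavy cream: 62 g; molasses: 34 g; cake flour: 88 tbsp; rolled oats: 16 g

Scaling factor: 15/12 = 5/4 = 1.25.
heavy cream: (3 tbsp + 1 tsp = 10/3 tbsp) × 5/4 ÷ 16 tbsp/cup × 238 g/cup ≈ 62 g
molasses: (1 tbsp + 1 tsp = 4/3 tbsp) × 5/4 ÷ 16 tbsp/cup × 328 g/cup ≈ 34 g
cake flour: 500 g × 5/4 ÷ 114 g/cup × 16 tbsp/cup ≈ 88 tbsp
rolled oats: (2 tbsp + 1 tsp = 7/3 tbsp) × 5/4 ÷ 16 tbsp/cup × 90 g/cup ≈ 16 g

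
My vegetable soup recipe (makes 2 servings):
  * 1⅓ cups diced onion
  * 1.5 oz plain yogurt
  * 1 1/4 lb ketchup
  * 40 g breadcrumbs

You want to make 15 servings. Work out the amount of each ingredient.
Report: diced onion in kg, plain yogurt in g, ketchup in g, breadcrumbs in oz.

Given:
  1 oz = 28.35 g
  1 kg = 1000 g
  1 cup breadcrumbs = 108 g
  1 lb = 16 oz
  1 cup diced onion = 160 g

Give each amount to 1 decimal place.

diced onion: 1.6 kg; plain yogurt: 318.9 g; ketchup: 4252.5 g; breadcrumbs: 10.6 oz

Scaling factor: 15/2 = 7.5.
diced onion: 4/3 cup × 15/2 × 160 g/cup ÷ 1000 g/kg = 1.6 kg
plain yogurt: 1.5 oz × 15/2 × 28.35 g/oz ≈ 318.9 g
ketchup: 1.25 lb × 15/2 × 16 oz/lb × 28.35 g/oz = 4252.5 g
breadcrumbs: 40 g × 15/2 ÷ 28.35 g/oz ≈ 10.6 oz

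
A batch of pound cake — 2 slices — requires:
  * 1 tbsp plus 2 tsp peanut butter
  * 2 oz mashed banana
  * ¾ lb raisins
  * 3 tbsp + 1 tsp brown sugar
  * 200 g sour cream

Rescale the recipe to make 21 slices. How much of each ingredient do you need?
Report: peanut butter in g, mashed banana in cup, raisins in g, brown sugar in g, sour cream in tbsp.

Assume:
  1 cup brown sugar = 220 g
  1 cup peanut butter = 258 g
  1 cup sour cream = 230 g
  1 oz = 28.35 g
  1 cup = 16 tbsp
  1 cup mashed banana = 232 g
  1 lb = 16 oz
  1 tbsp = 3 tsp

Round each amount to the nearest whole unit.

peanut butter: 282 g; mashed banana: 3 cup; raisins: 3572 g; brown sugar: 481 g; sour cream: 146 tbsp

Scaling factor: 21/2 = 10.5.
peanut butter: (1 tbsp + 2 tsp = 5/3 tbsp) × 21/2 ÷ 16 tbsp/cup × 258 g/cup ≈ 282 g
mashed banana: 2 oz × 21/2 × 28.35 g/oz ÷ 232 g/cup ≈ 3 cup
raisins: 0.75 lb × 21/2 × 16 oz/lb × 28.35 g/oz ≈ 3572 g
brown sugar: (3 tbsp + 1 tsp = 10/3 tbsp) × 21/2 ÷ 16 tbsp/cup × 220 g/cup ≈ 481 g
sour cream: 200 g × 21/2 ÷ 230 g/cup × 16 tbsp/cup ≈ 146 tbsp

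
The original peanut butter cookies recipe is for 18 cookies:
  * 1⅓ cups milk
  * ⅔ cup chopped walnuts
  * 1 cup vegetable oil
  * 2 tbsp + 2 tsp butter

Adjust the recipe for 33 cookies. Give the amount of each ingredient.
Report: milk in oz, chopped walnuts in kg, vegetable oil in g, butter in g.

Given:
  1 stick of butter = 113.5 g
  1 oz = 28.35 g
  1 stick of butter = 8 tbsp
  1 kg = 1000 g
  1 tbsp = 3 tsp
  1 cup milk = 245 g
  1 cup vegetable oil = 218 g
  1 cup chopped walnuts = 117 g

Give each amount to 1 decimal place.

Scaling factor: 33/18 = 11/6.
milk: 4/3 cup × 11/6 × 245 g/cup ÷ 28.35 g/oz ≈ 21.1 oz
chopped walnuts: 2/3 cup × 11/6 × 117 g/cup ÷ 1000 g/kg ≈ 0.1 kg
vegetable oil: 1 cup × 11/6 × 218 g/cup ≈ 399.7 g
butter: (2 tbsp + 2 tsp = 8/3 tbsp) × 11/6 ÷ 8 tbsp/stick × 113.5 g/stick ≈ 69.4 g

milk: 21.1 oz; chopped walnuts: 0.1 kg; vegetable oil: 399.7 g; butter: 69.4 g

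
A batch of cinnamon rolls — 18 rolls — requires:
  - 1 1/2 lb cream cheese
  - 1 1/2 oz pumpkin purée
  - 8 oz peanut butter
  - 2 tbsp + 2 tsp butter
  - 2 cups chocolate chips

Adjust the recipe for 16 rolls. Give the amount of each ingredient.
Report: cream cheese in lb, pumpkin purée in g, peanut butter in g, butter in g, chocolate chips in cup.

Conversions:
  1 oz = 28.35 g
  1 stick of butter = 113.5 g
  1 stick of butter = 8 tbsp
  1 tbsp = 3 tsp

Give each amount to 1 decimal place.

Scaling factor: 16/18 = 8/9.
cream cheese: 1.5 lb × 8/9 ≈ 1.3 lb
pumpkin purée: 1.5 oz × 8/9 × 28.35 g/oz = 37.8 g
peanut butter: 8 oz × 8/9 × 28.35 g/oz = 201.6 g
butter: (2 tbsp + 2 tsp = 8/3 tbsp) × 8/9 ÷ 8 tbsp/stick × 113.5 g/stick ≈ 33.6 g
chocolate chips: 2 cup × 8/9 ≈ 1.8 cup

cream cheese: 1.3 lb; pumpkin purée: 37.8 g; peanut butter: 201.6 g; butter: 33.6 g; chocolate chips: 1.8 cup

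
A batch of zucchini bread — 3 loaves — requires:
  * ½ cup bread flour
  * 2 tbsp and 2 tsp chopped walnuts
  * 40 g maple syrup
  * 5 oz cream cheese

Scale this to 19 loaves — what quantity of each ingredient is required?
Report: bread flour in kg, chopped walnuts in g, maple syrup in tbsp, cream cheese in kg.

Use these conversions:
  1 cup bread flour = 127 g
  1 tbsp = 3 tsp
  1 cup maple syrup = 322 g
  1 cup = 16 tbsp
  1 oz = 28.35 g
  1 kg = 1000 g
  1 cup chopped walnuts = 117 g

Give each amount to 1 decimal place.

bread flour: 0.4 kg; chopped walnuts: 123.5 g; maple syrup: 12.6 tbsp; cream cheese: 0.9 kg

Scaling factor: 19/3.
bread flour: 0.5 cup × 19/3 × 127 g/cup ÷ 1000 g/kg ≈ 0.4 kg
chopped walnuts: (2 tbsp + 2 tsp = 8/3 tbsp) × 19/3 ÷ 16 tbsp/cup × 117 g/cup = 123.5 g
maple syrup: 40 g × 19/3 ÷ 322 g/cup × 16 tbsp/cup ≈ 12.6 tbsp
cream cheese: 5 oz × 19/3 × 28.35 g/oz ÷ 1000 g/kg ≈ 0.9 kg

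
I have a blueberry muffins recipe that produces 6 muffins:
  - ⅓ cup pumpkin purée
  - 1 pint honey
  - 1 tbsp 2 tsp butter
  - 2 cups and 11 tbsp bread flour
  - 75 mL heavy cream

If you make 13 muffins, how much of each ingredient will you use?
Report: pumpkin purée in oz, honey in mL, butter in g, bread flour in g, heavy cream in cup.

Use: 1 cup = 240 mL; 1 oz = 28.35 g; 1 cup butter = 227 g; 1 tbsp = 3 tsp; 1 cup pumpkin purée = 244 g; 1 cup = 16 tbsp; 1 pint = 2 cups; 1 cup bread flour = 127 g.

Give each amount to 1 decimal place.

pumpkin purée: 6.2 oz; honey: 1040.0 mL; butter: 51.2 g; bread flour: 739.5 g; heavy cream: 0.7 cup

Scaling factor: 13/6.
pumpkin purée: 1/3 cup × 13/6 × 244 g/cup ÷ 28.35 g/oz ≈ 6.2 oz
honey: 1 pint × 13/6 × 2 cup/pint × 240 mL/cup = 1040.0 mL
butter: (1 tbsp + 2 tsp = 5/3 tbsp) × 13/6 ÷ 16 tbsp/cup × 227 g/cup ≈ 51.2 g
bread flour: (2 cup + 11 tbsp = 2.6875 cup) × 13/6 × 127 g/cup ≈ 739.5 g
heavy cream: 75 mL × 13/6 ÷ 240 mL/cup ≈ 0.7 cup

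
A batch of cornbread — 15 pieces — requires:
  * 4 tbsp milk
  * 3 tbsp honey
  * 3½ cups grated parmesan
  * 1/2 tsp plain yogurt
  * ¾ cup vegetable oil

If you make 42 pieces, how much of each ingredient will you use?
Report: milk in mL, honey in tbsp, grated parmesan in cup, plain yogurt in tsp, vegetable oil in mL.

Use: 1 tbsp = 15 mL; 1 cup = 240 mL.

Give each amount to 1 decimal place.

Scaling factor: 42/15 = 14/5 = 2.8.
milk: 4 tbsp × 14/5 × 15 mL/tbsp = 168.0 mL
honey: 3 tbsp × 14/5 = 8.4 tbsp
grated parmesan: 3.5 cup × 14/5 = 9.8 cup
plain yogurt: 0.5 tsp × 14/5 = 1.4 tsp
vegetable oil: 0.75 cup × 14/5 × 240 mL/cup = 504.0 mL

milk: 168.0 mL; honey: 8.4 tbsp; grated parmesan: 9.8 cup; plain yogurt: 1.4 tsp; vegetable oil: 504.0 mL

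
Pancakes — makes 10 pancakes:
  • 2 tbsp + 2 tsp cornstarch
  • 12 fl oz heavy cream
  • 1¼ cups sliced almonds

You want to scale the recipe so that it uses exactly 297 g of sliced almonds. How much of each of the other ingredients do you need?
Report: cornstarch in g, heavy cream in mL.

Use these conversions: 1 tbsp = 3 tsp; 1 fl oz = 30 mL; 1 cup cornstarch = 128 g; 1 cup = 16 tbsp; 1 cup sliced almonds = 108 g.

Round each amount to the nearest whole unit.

The original recipe has 135 g of sliced almonds, so the scaling factor is 297 ÷ 135 = 11/5 = 2.2.
cornstarch: (2 tbsp + 2 tsp = 8/3 tbsp) × 11/5 ÷ 16 tbsp/cup × 128 g/cup ≈ 47 g
heavy cream: 12 fl oz × 11/5 × 30 mL/fl oz = 792 mL

cornstarch: 47 g; heavy cream: 792 mL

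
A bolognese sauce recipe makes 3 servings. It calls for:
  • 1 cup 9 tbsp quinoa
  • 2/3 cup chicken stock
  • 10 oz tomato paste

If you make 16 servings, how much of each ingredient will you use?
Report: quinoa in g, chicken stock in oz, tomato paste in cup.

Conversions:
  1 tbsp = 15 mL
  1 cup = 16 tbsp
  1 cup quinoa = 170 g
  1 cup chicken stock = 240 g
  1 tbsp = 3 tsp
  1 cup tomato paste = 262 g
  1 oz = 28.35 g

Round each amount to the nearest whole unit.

quinoa: 1417 g; chicken stock: 30 oz; tomato paste: 6 cup

Scaling factor: 16/3.
quinoa: (1 cup + 9 tbsp = 1.5625 cup) × 16/3 × 170 g/cup ≈ 1417 g
chicken stock: 2/3 cup × 16/3 × 240 g/cup ÷ 28.35 g/oz ≈ 30 oz
tomato paste: 10 oz × 16/3 × 28.35 g/oz ÷ 262 g/cup ≈ 6 cup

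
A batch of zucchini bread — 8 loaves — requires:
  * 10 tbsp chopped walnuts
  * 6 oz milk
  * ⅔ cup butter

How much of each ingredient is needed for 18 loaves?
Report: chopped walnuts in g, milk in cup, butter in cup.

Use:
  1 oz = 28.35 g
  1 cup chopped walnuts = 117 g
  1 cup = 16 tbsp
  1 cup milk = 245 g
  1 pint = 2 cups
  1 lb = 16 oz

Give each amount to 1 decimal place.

chopped walnuts: 164.5 g; milk: 1.6 cup; butter: 1.5 cup

Scaling factor: 18/8 = 9/4 = 2.25.
chopped walnuts: 10 tbsp × 9/4 ÷ 16 tbsp/cup × 117 g/cup ≈ 164.5 g
milk: 6 oz × 9/4 × 28.35 g/oz ÷ 245 g/cup ≈ 1.6 cup
butter: 2/3 cup × 9/4 = 1.5 cup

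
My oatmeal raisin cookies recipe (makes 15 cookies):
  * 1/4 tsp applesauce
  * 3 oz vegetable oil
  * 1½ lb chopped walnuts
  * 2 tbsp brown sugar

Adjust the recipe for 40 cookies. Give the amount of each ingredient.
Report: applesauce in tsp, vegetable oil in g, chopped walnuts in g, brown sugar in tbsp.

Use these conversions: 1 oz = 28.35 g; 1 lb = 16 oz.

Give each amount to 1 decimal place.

Scaling factor: 40/15 = 8/3.
applesauce: 0.25 tsp × 8/3 ≈ 0.7 tsp
vegetable oil: 3 oz × 8/3 × 28.35 g/oz = 226.8 g
chopped walnuts: 1.5 lb × 8/3 × 16 oz/lb × 28.35 g/oz = 1814.4 g
brown sugar: 2 tbsp × 8/3 ≈ 5.3 tbsp

applesauce: 0.7 tsp; vegetable oil: 226.8 g; chopped walnuts: 1814.4 g; brown sugar: 5.3 tbsp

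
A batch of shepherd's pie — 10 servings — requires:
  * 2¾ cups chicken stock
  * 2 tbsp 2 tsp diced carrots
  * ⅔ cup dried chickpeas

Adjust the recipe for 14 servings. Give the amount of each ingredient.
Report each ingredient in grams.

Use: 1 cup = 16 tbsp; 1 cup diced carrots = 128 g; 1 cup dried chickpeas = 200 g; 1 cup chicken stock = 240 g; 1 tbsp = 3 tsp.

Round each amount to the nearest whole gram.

chicken stock: 924 g; diced carrots: 30 g; dried chickpeas: 187 g

Scaling factor: 14/10 = 7/5 = 1.4.
chicken stock: 2.75 cup × 7/5 × 240 g/cup = 924 g
diced carrots: (2 tbsp + 2 tsp = 8/3 tbsp) × 7/5 ÷ 16 tbsp/cup × 128 g/cup ≈ 30 g
dried chickpeas: 2/3 cup × 7/5 × 200 g/cup ≈ 187 g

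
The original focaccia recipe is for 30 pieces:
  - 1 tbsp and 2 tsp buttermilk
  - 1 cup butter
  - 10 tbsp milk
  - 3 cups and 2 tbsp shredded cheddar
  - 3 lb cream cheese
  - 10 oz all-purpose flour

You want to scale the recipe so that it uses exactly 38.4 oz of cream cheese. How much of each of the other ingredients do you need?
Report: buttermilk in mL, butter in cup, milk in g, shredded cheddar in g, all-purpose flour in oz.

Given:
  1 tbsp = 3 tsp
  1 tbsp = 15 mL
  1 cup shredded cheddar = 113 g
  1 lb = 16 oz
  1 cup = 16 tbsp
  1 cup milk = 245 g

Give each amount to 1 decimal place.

The original recipe has 48 oz of cream cheese, so the scaling factor is 38.4 ÷ 48 = 4/5 = 0.8.
buttermilk: (1 tbsp + 2 tsp = 5/3 tbsp) × 4/5 × 15 mL/tbsp = 20.0 mL
butter: 1 cup × 4/5 = 0.8 cup
milk: 10 tbsp × 4/5 ÷ 16 tbsp/cup × 245 g/cup = 122.5 g
shredded cheddar: (3 cup + 2 tbsp = 3.125 cup) × 4/5 × 113 g/cup = 282.5 g
all-purpose flour: 10 oz × 4/5 = 8.0 oz

buttermilk: 20.0 mL; butter: 0.8 cup; milk: 122.5 g; shredded cheddar: 282.5 g; all-purpose flour: 8.0 oz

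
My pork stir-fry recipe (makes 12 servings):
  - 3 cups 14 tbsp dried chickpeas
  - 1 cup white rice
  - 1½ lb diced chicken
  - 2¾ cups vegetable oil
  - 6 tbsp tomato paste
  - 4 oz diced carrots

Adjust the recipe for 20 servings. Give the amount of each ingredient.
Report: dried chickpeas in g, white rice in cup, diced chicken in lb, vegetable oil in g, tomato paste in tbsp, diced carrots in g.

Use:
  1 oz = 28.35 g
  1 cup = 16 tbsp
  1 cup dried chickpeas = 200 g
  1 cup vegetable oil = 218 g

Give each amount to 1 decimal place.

Scaling factor: 20/12 = 5/3.
dried chickpeas: (3 cup + 14 tbsp = 3.875 cup) × 5/3 × 200 g/cup ≈ 1291.7 g
white rice: 1 cup × 5/3 ≈ 1.7 cup
diced chicken: 1.5 lb × 5/3 = 2.5 lb
vegetable oil: 2.75 cup × 5/3 × 218 g/cup ≈ 999.2 g
tomato paste: 6 tbsp × 5/3 = 10.0 tbsp
diced carrots: 4 oz × 5/3 × 28.35 g/oz = 189.0 g

dried chickpeas: 1291.7 g; white rice: 1.7 cup; diced chicken: 2.5 lb; vegetable oil: 999.2 g; tomato paste: 10.0 tbsp; diced carrots: 189.0 g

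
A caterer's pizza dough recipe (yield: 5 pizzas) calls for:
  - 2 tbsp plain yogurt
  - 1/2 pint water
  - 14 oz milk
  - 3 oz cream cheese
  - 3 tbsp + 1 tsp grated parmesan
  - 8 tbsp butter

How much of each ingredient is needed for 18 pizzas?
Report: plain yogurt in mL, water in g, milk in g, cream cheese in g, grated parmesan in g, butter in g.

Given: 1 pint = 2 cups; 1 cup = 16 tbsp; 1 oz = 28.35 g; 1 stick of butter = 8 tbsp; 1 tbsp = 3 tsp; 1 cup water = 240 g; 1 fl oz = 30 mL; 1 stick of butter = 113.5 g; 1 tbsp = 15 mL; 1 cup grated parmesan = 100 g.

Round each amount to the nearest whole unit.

plain yogurt: 108 mL; water: 864 g; milk: 1429 g; cream cheese: 306 g; grated parmesan: 75 g; butter: 409 g

Scaling factor: 18/5 = 3.6.
plain yogurt: 2 tbsp × 18/5 × 15 mL/tbsp = 108 mL
water: 0.5 pint × 18/5 × 2 cup/pint × 240 g/cup = 864 g
milk: 14 oz × 18/5 × 28.35 g/oz ≈ 1429 g
cream cheese: 3 oz × 18/5 × 28.35 g/oz ≈ 306 g
grated parmesan: (3 tbsp + 1 tsp = 10/3 tbsp) × 18/5 ÷ 16 tbsp/cup × 100 g/cup = 75 g
butter: 8 tbsp × 18/5 ÷ 8 tbsp/stick × 113.5 g/stick ≈ 409 g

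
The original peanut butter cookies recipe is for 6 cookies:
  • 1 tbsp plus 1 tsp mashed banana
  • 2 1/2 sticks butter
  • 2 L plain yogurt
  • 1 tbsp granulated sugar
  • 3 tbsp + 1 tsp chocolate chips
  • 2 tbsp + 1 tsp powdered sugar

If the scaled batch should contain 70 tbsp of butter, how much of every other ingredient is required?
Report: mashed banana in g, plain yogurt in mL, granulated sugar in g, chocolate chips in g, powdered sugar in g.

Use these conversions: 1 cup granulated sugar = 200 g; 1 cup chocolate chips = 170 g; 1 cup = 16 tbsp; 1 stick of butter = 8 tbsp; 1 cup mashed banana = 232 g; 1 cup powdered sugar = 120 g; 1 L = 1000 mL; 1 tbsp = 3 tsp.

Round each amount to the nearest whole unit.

mashed banana: 68 g; plain yogurt: 7000 mL; granulated sugar: 44 g; chocolate chips: 124 g; powdered sugar: 61 g

The original recipe has 20 tbsp of butter, so the scaling factor is 70 ÷ 20 = 7/2 = 3.5.
mashed banana: (1 tbsp + 1 tsp = 4/3 tbsp) × 7/2 ÷ 16 tbsp/cup × 232 g/cup ≈ 68 g
plain yogurt: 2 L × 7/2 × 1000 mL/L = 7000 mL
granulated sugar: 1 tbsp × 7/2 ÷ 16 tbsp/cup × 200 g/cup ≈ 44 g
chocolate chips: (3 tbsp + 1 tsp = 10/3 tbsp) × 7/2 ÷ 16 tbsp/cup × 170 g/cup ≈ 124 g
powdered sugar: (2 tbsp + 1 tsp = 7/3 tbsp) × 7/2 ÷ 16 tbsp/cup × 120 g/cup ≈ 61 g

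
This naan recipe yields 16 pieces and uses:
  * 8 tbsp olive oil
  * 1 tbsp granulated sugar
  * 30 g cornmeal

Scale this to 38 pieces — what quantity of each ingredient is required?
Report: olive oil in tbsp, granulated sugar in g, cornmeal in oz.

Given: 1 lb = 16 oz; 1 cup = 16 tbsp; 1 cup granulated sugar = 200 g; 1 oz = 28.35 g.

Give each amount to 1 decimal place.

Scaling factor: 38/16 = 19/8 = 2.375.
olive oil: 8 tbsp × 19/8 = 19.0 tbsp
granulated sugar: 1 tbsp × 19/8 ÷ 16 tbsp/cup × 200 g/cup ≈ 29.7 g
cornmeal: 30 g × 19/8 ÷ 28.35 g/oz ≈ 2.5 oz

olive oil: 19.0 tbsp; granulated sugar: 29.7 g; cornmeal: 2.5 oz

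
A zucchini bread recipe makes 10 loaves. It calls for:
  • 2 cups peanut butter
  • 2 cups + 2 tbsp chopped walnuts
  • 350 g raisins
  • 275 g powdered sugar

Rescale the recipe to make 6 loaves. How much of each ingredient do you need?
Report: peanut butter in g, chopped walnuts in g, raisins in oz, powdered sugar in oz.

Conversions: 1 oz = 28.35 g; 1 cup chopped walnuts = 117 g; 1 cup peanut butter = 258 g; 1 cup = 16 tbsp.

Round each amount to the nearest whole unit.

peanut butter: 310 g; chopped walnuts: 149 g; raisins: 7 oz; powdered sugar: 6 oz

Scaling factor: 6/10 = 3/5 = 0.6.
peanut butter: 2 cup × 3/5 × 258 g/cup ≈ 310 g
chopped walnuts: (2 cup + 2 tbsp = 2.125 cup) × 3/5 × 117 g/cup ≈ 149 g
raisins: 350 g × 3/5 ÷ 28.35 g/oz ≈ 7 oz
powdered sugar: 275 g × 3/5 ÷ 28.35 g/oz ≈ 6 oz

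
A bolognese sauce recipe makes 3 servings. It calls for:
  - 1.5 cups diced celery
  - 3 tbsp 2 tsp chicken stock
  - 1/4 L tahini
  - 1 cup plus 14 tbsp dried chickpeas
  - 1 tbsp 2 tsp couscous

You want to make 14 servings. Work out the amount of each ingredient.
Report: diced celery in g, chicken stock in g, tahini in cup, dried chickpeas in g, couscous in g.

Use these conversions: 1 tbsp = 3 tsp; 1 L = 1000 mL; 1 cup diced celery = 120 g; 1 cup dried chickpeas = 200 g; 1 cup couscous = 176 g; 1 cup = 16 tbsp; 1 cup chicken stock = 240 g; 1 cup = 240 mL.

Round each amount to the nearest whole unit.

diced celery: 840 g; chicken stock: 257 g; tahini: 5 cup; dried chickpeas: 1750 g; couscous: 86 g

Scaling factor: 14/3.
diced celery: 1.5 cup × 14/3 × 120 g/cup = 840 g
chicken stock: (3 tbsp + 2 tsp = 11/3 tbsp) × 14/3 ÷ 16 tbsp/cup × 240 g/cup ≈ 257 g
tahini: 0.25 L × 14/3 × 1000 mL/L ÷ 240 mL/cup ≈ 5 cup
dried chickpeas: (1 cup + 14 tbsp = 1.875 cup) × 14/3 × 200 g/cup = 1750 g
couscous: (1 tbsp + 2 tsp = 5/3 tbsp) × 14/3 ÷ 16 tbsp/cup × 176 g/cup ≈ 86 g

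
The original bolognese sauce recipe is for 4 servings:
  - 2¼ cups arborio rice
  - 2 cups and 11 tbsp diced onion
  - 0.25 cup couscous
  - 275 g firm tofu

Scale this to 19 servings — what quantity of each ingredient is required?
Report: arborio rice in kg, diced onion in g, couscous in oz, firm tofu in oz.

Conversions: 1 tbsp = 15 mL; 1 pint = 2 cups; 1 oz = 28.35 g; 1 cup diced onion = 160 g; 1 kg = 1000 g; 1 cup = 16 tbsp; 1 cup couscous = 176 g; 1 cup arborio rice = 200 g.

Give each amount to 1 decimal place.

arborio rice: 2.1 kg; diced onion: 2042.5 g; couscous: 7.4 oz; firm tofu: 46.1 oz

Scaling factor: 19/4 = 4.75.
arborio rice: 2.25 cup × 19/4 × 200 g/cup ÷ 1000 g/kg ≈ 2.1 kg
diced onion: (2 cup + 11 tbsp = 2.6875 cup) × 19/4 × 160 g/cup = 2042.5 g
couscous: 0.25 cup × 19/4 × 176 g/cup ÷ 28.35 g/oz ≈ 7.4 oz
firm tofu: 275 g × 19/4 ÷ 28.35 g/oz ≈ 46.1 oz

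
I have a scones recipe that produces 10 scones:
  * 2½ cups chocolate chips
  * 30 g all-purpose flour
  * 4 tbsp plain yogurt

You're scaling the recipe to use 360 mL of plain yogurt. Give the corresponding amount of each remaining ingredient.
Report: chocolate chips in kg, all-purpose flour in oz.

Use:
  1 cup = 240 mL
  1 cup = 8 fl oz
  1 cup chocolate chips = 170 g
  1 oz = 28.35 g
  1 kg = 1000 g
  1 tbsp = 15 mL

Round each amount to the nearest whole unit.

The original recipe has 60 mL of plain yogurt, so the scaling factor is 360 ÷ 60 = 6.
chocolate chips: 2.5 cup × 6 × 170 g/cup ÷ 1000 g/kg ≈ 3 kg
all-purpose flour: 30 g × 6 ÷ 28.35 g/oz ≈ 6 oz

chocolate chips: 3 kg; all-purpose flour: 6 oz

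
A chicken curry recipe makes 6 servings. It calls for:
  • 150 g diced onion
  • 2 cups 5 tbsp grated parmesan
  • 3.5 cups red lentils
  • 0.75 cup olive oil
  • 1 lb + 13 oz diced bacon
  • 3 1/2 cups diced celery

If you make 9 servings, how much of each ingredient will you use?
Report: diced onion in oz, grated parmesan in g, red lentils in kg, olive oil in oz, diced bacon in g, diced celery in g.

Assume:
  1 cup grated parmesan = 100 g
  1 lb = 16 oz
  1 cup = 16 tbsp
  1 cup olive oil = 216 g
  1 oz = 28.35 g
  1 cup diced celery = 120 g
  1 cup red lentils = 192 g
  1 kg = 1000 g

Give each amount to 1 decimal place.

diced onion: 7.9 oz; grated parmesan: 346.9 g; red lentils: 1.0 kg; olive oil: 8.6 oz; diced bacon: 1233.2 g; diced celery: 630.0 g

Scaling factor: 9/6 = 3/2 = 1.5.
diced onion: 150 g × 3/2 ÷ 28.35 g/oz ≈ 7.9 oz
grated parmesan: (2 cup + 5 tbsp = 2.3125 cup) × 3/2 × 100 g/cup ≈ 346.9 g
red lentils: 3.5 cup × 3/2 × 192 g/cup ÷ 1000 g/kg ≈ 1.0 kg
olive oil: 0.75 cup × 3/2 × 216 g/cup ÷ 28.35 g/oz ≈ 8.6 oz
diced bacon: (1 lb + 13 oz = 1.8125 lb) × 3/2 × 16 oz/lb × 28.35 g/oz ≈ 1233.2 g
diced celery: 3.5 cup × 3/2 × 120 g/cup = 630.0 g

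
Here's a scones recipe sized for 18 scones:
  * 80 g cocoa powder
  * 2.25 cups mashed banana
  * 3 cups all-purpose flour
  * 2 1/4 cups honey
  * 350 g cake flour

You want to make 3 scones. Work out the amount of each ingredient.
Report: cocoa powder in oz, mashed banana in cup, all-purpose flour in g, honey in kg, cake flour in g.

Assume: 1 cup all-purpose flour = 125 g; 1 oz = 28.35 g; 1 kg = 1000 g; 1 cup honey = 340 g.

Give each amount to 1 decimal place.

cocoa powder: 0.5 oz; mashed banana: 0.4 cup; all-purpose flour: 62.5 g; honey: 0.1 kg; cake flour: 58.3 g

Scaling factor: 3/18 = 1/6.
cocoa powder: 80 g × 1/6 ÷ 28.35 g/oz ≈ 0.5 oz
mashed banana: 2.25 cup × 1/6 ≈ 0.4 cup
all-purpose flour: 3 cup × 1/6 × 125 g/cup = 62.5 g
honey: 2.25 cup × 1/6 × 340 g/cup ÷ 1000 g/kg ≈ 0.1 kg
cake flour: 350 g × 1/6 ≈ 58.3 g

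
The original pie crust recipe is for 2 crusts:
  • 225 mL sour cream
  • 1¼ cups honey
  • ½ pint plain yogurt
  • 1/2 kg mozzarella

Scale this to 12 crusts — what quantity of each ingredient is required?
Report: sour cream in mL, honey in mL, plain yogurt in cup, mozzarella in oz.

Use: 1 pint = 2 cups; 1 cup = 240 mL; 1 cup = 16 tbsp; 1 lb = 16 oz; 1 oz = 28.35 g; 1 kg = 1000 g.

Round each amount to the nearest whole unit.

Scaling factor: 12/2 = 6.
sour cream: 225 mL × 6 = 1350 mL
honey: 1.25 cup × 6 × 240 mL/cup = 1800 mL
plain yogurt: 0.5 pint × 6 × 2 cup/pint = 6 cup
mozzarella: 0.5 kg × 6 × 1000 g/kg ÷ 28.35 g/oz ≈ 106 oz

sour cream: 1350 mL; honey: 1800 mL; plain yogurt: 6 cup; mozzarella: 106 oz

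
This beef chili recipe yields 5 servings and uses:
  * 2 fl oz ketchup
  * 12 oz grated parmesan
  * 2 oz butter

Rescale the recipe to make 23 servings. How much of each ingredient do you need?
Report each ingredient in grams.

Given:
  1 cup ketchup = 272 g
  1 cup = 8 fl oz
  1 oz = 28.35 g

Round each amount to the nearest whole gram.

Scaling factor: 23/5 = 4.6.
ketchup: 2 fl oz × 23/5 ÷ 8 fl oz/cup × 272 g/cup ≈ 313 g
grated parmesan: 12 oz × 23/5 × 28.35 g/oz ≈ 1565 g
butter: 2 oz × 23/5 × 28.35 g/oz ≈ 261 g

ketchup: 313 g; grated parmesan: 1565 g; butter: 261 g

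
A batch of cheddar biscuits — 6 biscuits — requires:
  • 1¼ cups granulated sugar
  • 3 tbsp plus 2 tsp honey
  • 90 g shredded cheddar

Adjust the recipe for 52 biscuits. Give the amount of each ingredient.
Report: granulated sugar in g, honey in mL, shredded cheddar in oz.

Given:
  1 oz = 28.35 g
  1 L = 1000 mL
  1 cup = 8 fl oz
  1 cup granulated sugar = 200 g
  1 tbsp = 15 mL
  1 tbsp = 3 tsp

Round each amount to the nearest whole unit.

Scaling factor: 52/6 = 26/3.
granulated sugar: 1.25 cup × 26/3 × 200 g/cup ≈ 2167 g
honey: (3 tbsp + 2 tsp = 11/3 tbsp) × 26/3 × 15 mL/tbsp ≈ 477 mL
shredded cheddar: 90 g × 26/3 ÷ 28.35 g/oz ≈ 28 oz

granulated sugar: 2167 g; honey: 477 mL; shredded cheddar: 28 oz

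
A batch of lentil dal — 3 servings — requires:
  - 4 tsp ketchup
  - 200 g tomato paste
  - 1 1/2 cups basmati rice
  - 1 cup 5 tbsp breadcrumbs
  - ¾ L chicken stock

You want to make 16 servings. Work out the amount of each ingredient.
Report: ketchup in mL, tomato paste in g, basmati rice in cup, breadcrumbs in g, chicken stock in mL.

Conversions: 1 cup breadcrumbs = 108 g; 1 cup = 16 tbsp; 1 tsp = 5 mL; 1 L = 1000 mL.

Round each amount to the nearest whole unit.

ketchup: 107 mL; tomato paste: 1067 g; basmati rice: 8 cup; breadcrumbs: 756 g; chicken stock: 4000 mL

Scaling factor: 16/3.
ketchup: 4 tsp × 16/3 × 5 mL/tsp ≈ 107 mL
tomato paste: 200 g × 16/3 ≈ 1067 g
basmati rice: 1.5 cup × 16/3 = 8 cup
breadcrumbs: (1 cup + 5 tbsp = 1.3125 cup) × 16/3 × 108 g/cup = 756 g
chicken stock: 0.75 L × 16/3 × 1000 mL/L = 4000 mL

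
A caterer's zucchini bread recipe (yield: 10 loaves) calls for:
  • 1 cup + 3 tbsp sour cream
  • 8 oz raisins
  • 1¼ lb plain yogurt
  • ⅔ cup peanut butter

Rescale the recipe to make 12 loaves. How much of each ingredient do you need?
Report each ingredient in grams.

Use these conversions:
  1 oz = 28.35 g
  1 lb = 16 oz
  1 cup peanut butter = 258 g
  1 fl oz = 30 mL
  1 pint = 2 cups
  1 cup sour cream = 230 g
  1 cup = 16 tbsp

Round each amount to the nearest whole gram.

sour cream: 328 g; raisins: 272 g; plain yogurt: 680 g; peanut butter: 206 g

Scaling factor: 12/10 = 6/5 = 1.2.
sour cream: (1 cup + 3 tbsp = 1.1875 cup) × 6/5 × 230 g/cup ≈ 328 g
raisins: 8 oz × 6/5 × 28.35 g/oz ≈ 272 g
plain yogurt: 1.25 lb × 6/5 × 16 oz/lb × 28.35 g/oz ≈ 680 g
peanut butter: 2/3 cup × 6/5 × 258 g/cup ≈ 206 g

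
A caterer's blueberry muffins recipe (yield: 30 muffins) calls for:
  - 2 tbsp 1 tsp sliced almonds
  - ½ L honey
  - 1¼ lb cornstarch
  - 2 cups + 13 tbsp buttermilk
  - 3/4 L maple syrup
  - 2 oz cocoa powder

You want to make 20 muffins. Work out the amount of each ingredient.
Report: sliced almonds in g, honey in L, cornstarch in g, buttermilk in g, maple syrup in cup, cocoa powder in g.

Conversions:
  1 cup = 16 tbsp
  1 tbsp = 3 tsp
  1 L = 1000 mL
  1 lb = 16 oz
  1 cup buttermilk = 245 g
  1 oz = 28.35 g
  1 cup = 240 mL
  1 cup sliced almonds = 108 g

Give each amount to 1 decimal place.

sliced almonds: 10.5 g; honey: 0.3 L; cornstarch: 378.0 g; buttermilk: 459.4 g; maple syrup: 2.1 cup; cocoa powder: 37.8 g

Scaling factor: 20/30 = 2/3.
sliced almonds: (2 tbsp + 1 tsp = 7/3 tbsp) × 2/3 ÷ 16 tbsp/cup × 108 g/cup = 10.5 g
honey: 0.5 L × 2/3 ≈ 0.3 L
cornstarch: 1.25 lb × 2/3 × 16 oz/lb × 28.35 g/oz = 378.0 g
buttermilk: (2 cup + 13 tbsp = 2.8125 cup) × 2/3 × 245 g/cup ≈ 459.4 g
maple syrup: 0.75 L × 2/3 × 1000 mL/L ÷ 240 mL/cup ≈ 2.1 cup
cocoa powder: 2 oz × 2/3 × 28.35 g/oz = 37.8 g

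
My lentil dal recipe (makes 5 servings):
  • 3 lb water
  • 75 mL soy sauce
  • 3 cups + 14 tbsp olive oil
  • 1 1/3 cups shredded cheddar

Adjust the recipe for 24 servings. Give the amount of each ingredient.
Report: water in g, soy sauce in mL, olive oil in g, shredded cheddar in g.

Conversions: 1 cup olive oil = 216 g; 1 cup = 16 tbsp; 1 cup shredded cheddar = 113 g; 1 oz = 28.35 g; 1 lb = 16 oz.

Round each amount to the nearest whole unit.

Scaling factor: 24/5 = 4.8.
water: 3 lb × 24/5 × 16 oz/lb × 28.35 g/oz ≈ 6532 g
soy sauce: 75 mL × 24/5 = 360 mL
olive oil: (3 cup + 14 tbsp = 3.875 cup) × 24/5 × 216 g/cup ≈ 4018 g
shredded cheddar: 4/3 cup × 24/5 × 113 g/cup ≈ 723 g

water: 6532 g; soy sauce: 360 mL; olive oil: 4018 g; shredded cheddar: 723 g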